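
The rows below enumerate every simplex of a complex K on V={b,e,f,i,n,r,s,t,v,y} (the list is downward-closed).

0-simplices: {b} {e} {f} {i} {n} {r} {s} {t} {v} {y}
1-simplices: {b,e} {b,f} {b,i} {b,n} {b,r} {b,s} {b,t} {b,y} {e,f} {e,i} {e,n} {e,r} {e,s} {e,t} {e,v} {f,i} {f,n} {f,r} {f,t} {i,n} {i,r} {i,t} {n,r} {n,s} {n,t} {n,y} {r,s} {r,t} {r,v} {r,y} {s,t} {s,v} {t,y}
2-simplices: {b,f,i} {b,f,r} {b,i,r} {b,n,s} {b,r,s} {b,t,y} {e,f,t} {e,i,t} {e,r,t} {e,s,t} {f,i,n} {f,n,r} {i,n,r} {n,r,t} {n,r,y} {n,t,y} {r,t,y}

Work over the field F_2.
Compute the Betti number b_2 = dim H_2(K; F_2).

n_0=10 n_1=33 n_2=17  [Z2]
∂1: piv[be,bf,bi,bn,br,bs,bt,by,ev] rk=9  ker:ef,ei,en,er,es,et,fi,fn,fr,ft,in,ir,it,nr,ns,nt,ny,rs,rt,rv,ry,st,sv,ty
∂2: piv[bfi,bfr,bir,bns,brs,bty,eft,eit,ert,est,fin,fnr,nrt,nry,nty] rk=15  ker:inr,rty
b_2=(17−15)−0=2

b_2=2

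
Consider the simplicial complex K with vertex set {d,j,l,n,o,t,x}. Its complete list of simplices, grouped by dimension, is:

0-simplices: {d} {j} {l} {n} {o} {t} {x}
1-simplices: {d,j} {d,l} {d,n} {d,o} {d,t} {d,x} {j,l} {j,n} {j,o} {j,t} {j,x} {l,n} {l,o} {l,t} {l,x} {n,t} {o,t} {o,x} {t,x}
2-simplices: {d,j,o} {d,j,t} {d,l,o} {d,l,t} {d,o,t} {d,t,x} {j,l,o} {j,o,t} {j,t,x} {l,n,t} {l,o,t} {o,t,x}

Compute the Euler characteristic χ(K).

n_0=7 n_1=19 n_2=12
χ=+7−19+12=0

χ(K)=0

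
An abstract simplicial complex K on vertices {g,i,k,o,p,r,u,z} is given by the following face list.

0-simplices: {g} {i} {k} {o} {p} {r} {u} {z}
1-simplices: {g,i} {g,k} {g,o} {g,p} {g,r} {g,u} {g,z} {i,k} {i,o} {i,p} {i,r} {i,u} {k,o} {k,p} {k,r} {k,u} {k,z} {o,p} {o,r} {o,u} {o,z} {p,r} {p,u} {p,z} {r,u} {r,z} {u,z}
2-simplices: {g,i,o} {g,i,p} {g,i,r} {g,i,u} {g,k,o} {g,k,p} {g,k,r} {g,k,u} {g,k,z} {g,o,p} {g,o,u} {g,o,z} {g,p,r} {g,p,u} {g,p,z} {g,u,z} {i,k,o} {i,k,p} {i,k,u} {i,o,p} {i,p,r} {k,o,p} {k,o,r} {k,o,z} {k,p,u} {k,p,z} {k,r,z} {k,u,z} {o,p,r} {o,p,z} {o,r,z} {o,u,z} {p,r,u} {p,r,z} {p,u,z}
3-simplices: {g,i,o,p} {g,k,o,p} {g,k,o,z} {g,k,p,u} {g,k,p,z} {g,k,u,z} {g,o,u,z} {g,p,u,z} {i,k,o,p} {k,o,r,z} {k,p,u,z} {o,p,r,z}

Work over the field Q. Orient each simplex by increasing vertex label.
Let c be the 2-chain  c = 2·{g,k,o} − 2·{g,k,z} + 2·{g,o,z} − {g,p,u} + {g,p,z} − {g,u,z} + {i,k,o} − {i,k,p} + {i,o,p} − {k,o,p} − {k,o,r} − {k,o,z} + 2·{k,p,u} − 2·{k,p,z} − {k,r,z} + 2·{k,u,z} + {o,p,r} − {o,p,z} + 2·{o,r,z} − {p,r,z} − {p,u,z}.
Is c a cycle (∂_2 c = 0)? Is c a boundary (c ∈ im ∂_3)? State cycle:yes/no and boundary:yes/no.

n_0=8 n_1=27 n_2=35 n_3=12  [Q]
∂1: piv[gi,gk,go,gp,gr,gu,gz] rk=7  ker:ik,io,ip,ir,iu,ko,kp,kr,ku,kz,op,or,ou,oz,pr,pu,pz,ru,rz,uz
∂2: piv[gio,gip,gir,giu,gko,gkp,gkr,gku,gkz,gop,gou,goz,gpr,gpu,gpz,guz,iko,kor,krz,pru] rk=20  ker:ikp,iku,iop,ipr,kop,koz,kpu,kpz,kuz,opr,opz,orz,ouz,prz,puz
∂3: piv[giop,gkop,gkoz,gkpu,gkpz,gkuz,gouz,gpuz,ikop,korz,oprz] rk=11  ker:kpuz
∂2c = 0
c vs im∂3: reduces to 0 ⇒ boundary

cycle:yes boundary:yes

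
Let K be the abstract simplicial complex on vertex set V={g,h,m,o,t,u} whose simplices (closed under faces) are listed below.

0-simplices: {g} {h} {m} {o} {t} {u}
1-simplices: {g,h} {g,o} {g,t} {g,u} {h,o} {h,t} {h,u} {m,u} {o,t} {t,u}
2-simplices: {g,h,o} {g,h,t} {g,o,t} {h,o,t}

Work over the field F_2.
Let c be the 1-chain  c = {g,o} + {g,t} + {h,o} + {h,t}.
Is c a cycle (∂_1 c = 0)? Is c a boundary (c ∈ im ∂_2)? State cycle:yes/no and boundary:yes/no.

cycle:yes boundary:yes

n_0=6 n_1=10 n_2=4  [Z2]
∂1: piv[gh,go,gt,gu,mu] rk=5  ker:ho,ht,hu,ot,tu
∂2: piv[gho,ght,got] rk=3  ker:hot
∂1c = 0
c vs im∂2: reduces to 0 ⇒ boundary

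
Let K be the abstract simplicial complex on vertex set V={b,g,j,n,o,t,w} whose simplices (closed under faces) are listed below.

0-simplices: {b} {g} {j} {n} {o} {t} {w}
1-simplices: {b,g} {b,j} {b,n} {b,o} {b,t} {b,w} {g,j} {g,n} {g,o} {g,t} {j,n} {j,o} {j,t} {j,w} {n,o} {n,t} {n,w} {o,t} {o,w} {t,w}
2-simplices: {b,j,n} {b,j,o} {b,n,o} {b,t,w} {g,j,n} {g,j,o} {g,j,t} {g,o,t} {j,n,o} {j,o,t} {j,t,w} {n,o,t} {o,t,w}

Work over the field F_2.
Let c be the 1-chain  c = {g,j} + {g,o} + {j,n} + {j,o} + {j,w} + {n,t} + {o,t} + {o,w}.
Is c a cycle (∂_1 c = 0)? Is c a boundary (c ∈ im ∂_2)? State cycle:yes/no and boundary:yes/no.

n_0=7 n_1=20 n_2=13  [Z2]
∂1: piv[bg,bj,bn,bo,bt,bw] rk=6  ker:gj,gn,go,gt,jn,jo,jt,jw,no,nt,nw,ot,ow,tw
∂2: piv[bjn,bjo,bno,btw,gjn,gjo,gjt,got,jtw,not,otw] rk=11  ker:jno,jot
∂1c = 0
c vs im∂2: reduces to 0 ⇒ boundary

cycle:yes boundary:yes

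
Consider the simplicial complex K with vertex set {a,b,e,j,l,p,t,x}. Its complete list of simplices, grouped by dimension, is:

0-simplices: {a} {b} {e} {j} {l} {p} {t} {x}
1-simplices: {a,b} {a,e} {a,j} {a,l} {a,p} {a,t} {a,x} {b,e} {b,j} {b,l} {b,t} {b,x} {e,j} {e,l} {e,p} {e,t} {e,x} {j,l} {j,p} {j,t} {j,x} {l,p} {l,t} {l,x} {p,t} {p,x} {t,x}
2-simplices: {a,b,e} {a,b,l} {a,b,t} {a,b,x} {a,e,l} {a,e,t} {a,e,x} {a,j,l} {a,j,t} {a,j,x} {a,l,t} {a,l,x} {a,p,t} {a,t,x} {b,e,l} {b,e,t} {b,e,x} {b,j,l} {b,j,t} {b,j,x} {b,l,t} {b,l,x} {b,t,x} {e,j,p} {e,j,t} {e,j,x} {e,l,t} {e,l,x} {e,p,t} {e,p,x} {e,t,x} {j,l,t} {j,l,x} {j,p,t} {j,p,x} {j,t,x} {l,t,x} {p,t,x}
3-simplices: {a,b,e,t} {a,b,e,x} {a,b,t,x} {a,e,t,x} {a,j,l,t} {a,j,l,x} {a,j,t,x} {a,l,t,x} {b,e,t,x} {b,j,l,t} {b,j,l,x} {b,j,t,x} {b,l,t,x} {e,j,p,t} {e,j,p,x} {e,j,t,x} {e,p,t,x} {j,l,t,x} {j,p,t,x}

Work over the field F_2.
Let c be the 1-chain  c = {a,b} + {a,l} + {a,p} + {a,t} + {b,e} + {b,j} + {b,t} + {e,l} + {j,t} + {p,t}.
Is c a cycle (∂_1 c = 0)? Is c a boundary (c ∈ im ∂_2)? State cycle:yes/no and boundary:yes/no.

cycle:yes boundary:yes

n_0=8 n_1=27 n_2=38 n_3=19  [Z2]
∂1: piv[ab,ae,aj,al,ap,at,ax] rk=7  ker:be,bj,bl,bt,bx,ej,el,ep,et,ex,jl,jp,jt,jx,lp,lt,lx,pt,px,tx
∂2: piv[abe,abl,abt,abx,ael,aet,aex,ajl,ajt,ajx,alt,alx,apt,atx,bjl,ejp,ejt,ept,epx] rk=19  ker:bel,bet,bex,bjt,bjx,blt,blx,btx,ejx,elt,elx,etx,jlt,jlx,jpt,jpx,jtx,ltx,ptx
∂3: piv[abet,abex,abtx,aetx,ajlt,ajlx,ajtx,altx,bjlt,bjlx,bjtx,ejpt,ejpx,ejtx,eptx] rk=15  ker:betx,bltx,jltx,jptx
∂1c = 0
c vs im∂2: reduces to 0 ⇒ boundary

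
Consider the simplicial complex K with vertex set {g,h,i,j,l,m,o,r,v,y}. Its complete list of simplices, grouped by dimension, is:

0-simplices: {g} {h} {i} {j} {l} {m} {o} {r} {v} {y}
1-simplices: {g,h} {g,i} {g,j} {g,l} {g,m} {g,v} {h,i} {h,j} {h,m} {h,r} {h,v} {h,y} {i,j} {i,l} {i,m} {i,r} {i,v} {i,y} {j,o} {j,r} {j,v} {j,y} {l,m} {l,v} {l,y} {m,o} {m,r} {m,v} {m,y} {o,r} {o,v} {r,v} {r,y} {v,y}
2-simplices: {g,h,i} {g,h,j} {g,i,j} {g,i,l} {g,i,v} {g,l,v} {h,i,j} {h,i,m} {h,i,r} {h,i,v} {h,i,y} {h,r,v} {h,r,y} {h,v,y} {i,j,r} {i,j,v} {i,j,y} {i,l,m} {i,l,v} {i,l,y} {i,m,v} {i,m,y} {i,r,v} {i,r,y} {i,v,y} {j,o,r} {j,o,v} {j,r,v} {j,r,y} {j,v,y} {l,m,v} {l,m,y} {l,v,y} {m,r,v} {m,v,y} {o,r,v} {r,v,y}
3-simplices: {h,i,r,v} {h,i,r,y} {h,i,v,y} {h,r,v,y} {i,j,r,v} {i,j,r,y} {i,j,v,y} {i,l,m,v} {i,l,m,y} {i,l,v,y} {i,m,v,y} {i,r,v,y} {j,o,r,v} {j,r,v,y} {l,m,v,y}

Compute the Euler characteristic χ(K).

n_0=10 n_1=34 n_2=37 n_3=15
χ=+10−34+37−15=-2

χ(K)=-2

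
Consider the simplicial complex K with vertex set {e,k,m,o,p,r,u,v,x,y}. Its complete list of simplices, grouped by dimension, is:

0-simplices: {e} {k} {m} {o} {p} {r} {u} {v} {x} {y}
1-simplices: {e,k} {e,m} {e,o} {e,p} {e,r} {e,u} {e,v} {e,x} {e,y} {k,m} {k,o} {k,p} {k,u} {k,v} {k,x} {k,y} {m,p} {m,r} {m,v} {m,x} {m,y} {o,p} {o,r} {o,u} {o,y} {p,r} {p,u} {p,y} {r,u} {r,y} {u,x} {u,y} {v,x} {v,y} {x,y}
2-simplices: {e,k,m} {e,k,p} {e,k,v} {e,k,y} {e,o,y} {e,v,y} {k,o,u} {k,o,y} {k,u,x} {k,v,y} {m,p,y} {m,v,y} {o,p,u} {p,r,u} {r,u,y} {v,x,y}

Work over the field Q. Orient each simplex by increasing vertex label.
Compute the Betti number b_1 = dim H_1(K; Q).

n_0=10 n_1=35 n_2=16  [Q]
∂1: piv[ek,em,eo,ep,er,eu,ev,ex,ey] rk=9  ker:km,ko,kp,ku,kv,kx,ky,mp,mr,mv,mx,my,op,or,ou,oy,pr,pu,py,ru,ry,ux,uy,vx,vy,xy
∂2: piv[ekm,ekp,ekv,eky,eoy,evy,kou,koy,kux,mpy,mvy,opu,pru,ruy,vxy] rk=15  ker:kvy
b_1=(35−9)−15=11

b_1=11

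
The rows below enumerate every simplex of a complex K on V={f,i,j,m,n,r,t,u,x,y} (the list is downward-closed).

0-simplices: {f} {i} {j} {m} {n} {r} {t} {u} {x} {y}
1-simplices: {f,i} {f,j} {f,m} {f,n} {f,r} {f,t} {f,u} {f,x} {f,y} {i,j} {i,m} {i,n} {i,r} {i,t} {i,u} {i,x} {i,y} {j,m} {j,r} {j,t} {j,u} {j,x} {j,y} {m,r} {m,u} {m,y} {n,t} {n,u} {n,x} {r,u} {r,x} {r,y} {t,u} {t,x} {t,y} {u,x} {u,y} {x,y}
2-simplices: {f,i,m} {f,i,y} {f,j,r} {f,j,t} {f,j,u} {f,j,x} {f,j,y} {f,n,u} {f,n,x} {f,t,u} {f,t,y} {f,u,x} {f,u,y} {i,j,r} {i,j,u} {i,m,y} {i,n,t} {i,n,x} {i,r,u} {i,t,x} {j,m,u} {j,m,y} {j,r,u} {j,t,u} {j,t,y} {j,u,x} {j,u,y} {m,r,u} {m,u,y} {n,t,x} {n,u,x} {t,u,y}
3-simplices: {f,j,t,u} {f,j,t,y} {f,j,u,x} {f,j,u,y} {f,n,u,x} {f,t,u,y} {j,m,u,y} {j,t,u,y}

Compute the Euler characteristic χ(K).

n_0=10 n_1=38 n_2=32 n_3=8
χ=+10−38+32−8=-4

χ(K)=-4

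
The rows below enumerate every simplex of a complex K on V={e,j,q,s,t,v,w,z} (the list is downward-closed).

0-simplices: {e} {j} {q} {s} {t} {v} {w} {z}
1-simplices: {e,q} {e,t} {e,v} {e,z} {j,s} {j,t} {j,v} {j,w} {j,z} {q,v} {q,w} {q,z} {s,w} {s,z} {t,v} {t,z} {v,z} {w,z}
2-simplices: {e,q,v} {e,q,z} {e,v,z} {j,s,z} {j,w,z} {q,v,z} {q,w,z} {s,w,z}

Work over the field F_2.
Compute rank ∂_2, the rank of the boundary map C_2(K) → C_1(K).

rank∂_2=7

n_0=8 n_1=18 n_2=8  [Z2]
∂1: piv[eq,et,ev,ez,js,jt,jw] rk=7  ker:jv,jz,qv,qw,qz,sw,sz,tv,tz,vz,wz
∂2: piv[eqv,eqz,evz,jsz,jwz,qwz,swz] rk=7  ker:qvz
rk∂_2=7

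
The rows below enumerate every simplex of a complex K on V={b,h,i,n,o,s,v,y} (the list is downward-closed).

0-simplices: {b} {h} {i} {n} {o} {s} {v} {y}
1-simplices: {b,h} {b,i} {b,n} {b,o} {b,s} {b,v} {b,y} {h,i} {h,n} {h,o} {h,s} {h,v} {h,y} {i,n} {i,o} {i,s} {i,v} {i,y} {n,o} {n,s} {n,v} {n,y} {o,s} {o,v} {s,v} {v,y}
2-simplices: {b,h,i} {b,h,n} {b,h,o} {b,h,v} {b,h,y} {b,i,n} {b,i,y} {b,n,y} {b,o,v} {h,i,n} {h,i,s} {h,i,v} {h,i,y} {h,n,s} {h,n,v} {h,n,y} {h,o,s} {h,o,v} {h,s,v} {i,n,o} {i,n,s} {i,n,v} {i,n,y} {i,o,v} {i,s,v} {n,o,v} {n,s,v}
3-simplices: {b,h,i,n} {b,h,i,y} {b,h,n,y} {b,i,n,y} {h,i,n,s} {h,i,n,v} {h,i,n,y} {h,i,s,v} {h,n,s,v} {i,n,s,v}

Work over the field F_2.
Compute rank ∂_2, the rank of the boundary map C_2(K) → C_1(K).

rank∂_2=17

n_0=8 n_1=26 n_2=27 n_3=10  [Z2]
∂1: piv[bh,bi,bn,bo,bs,bv,by] rk=7  ker:hi,hn,ho,hs,hv,hy,in,io,is,iv,iy,no,ns,nv,ny,os,ov,sv,vy
∂2: piv[bhi,bhn,bho,bhv,bhy,bin,biy,bny,bov,his,hiv,hns,hnv,hos,hsv,ino,iov] rk=17  ker:hin,hiy,hny,hov,ins,inv,iny,isv,nov,nsv
∂3: piv[bhin,bhiy,bhny,biny,hins,hinv,hisv,hnsv] rk=8  ker:hiny,insv
rk∂_2=17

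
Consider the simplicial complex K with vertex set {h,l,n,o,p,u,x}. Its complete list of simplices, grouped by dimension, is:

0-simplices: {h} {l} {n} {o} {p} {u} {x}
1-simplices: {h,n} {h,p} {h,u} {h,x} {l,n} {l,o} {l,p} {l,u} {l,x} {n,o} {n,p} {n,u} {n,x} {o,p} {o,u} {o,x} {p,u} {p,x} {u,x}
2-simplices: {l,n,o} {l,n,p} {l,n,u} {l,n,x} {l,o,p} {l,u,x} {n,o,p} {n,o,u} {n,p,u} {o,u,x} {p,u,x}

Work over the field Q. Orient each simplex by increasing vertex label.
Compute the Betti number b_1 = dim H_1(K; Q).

n_0=7 n_1=19 n_2=11  [Q]
∂1: piv[hn,hp,hu,hx,ln,lo] rk=6  ker:lp,lu,lx,no,np,nu,nx,op,ou,ox,pu,px,ux
∂2: piv[lno,lnp,lnu,lnx,lop,lux,nou,npu,oux,pux] rk=10  ker:nop
b_1=(19−6)−10=3

b_1=3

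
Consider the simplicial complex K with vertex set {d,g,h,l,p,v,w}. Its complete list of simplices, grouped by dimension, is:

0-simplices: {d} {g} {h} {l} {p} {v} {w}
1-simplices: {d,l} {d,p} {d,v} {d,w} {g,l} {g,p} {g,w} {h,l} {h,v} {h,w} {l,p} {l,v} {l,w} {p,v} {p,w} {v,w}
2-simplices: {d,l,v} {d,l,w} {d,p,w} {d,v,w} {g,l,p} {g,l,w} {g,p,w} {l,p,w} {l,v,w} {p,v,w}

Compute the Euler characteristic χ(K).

χ(K)=1

n_0=7 n_1=16 n_2=10
χ=+7−16+10=1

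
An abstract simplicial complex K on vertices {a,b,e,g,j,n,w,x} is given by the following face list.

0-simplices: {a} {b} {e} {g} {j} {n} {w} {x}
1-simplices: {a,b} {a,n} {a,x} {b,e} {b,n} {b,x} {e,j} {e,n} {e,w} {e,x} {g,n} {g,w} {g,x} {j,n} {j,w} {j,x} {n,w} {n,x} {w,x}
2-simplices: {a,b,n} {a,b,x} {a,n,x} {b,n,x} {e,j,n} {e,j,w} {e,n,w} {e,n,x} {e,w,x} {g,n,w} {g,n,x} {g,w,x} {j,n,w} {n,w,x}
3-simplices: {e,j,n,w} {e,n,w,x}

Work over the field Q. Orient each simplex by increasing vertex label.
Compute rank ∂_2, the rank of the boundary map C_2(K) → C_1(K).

n_0=8 n_1=19 n_2=14 n_3=2  [Q]
∂1: piv[ab,an,ax,be,ej,ew,gn] rk=7  ker:bn,bx,en,ex,gw,gx,jn,jw,jx,nw,nx,wx
∂2: piv[abn,abx,anx,ejn,ejw,enw,enx,ewx,gnw,gnx] rk=10  ker:bnx,gwx,jnw,nwx
∂3: piv[ejnw,enwx] rk=2
rk∂_2=10

rank∂_2=10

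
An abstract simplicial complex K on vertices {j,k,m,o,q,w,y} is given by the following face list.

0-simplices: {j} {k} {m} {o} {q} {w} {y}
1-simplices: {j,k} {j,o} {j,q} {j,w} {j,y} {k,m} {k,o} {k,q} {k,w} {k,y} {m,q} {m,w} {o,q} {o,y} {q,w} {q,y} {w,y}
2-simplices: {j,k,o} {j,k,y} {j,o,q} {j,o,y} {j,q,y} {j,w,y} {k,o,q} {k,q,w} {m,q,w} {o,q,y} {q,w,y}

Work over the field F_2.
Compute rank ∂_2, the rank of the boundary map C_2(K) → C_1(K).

n_0=7 n_1=17 n_2=11  [Z2]
∂1: piv[jk,jo,jq,jw,jy,km] rk=6  ker:ko,kq,kw,ky,mq,mw,oq,oy,qw,qy,wy
∂2: piv[jko,jky,joq,joy,jqy,jwy,koq,kqw,mqw,qwy] rk=10  ker:oqy
rk∂_2=10

rank∂_2=10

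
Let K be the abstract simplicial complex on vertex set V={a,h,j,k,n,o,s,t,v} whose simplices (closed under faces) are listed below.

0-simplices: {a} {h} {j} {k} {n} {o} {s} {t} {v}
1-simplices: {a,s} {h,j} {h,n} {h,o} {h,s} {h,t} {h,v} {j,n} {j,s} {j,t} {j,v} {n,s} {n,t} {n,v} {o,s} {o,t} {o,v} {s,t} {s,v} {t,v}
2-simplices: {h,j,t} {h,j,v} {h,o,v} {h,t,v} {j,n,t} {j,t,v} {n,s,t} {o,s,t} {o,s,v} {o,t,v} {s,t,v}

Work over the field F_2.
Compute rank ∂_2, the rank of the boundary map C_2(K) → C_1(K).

n_0=9 n_1=20 n_2=11  [Z2]
∂1: piv[as,hj,hn,ho,hs,ht,hv] rk=7  ker:jn,js,jt,jv,ns,nt,nv,os,ot,ov,st,sv,tv
∂2: piv[hjt,hjv,hov,htv,jnt,nst,ost,osv,otv] rk=9  ker:jtv,stv
rk∂_2=9

rank∂_2=9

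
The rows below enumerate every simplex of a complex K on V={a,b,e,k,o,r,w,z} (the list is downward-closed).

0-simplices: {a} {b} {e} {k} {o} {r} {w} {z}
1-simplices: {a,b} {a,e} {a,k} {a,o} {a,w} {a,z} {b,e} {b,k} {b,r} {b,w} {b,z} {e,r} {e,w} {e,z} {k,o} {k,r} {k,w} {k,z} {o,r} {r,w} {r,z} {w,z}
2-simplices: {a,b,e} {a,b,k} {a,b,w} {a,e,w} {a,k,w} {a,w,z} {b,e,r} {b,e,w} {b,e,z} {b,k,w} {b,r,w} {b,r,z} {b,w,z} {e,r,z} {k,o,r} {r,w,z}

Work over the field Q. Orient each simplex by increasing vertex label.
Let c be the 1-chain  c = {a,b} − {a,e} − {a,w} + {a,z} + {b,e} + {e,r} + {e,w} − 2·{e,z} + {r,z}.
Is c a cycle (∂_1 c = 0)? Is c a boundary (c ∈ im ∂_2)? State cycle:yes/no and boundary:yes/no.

n_0=8 n_1=22 n_2=16  [Q]
∂1: piv[ab,ae,ak,ao,aw,az,br] rk=7  ker:be,bk,bw,bz,er,ew,ez,ko,kr,kw,kz,or,rw,rz,wz
∂2: piv[abe,abk,abw,aew,akw,awz,ber,bez,brw,brz,bwz,kor] rk=12  ker:bew,bkw,erz,rwz
∂1c = 0
c vs im∂2: reduces to 0 ⇒ boundary

cycle:yes boundary:yes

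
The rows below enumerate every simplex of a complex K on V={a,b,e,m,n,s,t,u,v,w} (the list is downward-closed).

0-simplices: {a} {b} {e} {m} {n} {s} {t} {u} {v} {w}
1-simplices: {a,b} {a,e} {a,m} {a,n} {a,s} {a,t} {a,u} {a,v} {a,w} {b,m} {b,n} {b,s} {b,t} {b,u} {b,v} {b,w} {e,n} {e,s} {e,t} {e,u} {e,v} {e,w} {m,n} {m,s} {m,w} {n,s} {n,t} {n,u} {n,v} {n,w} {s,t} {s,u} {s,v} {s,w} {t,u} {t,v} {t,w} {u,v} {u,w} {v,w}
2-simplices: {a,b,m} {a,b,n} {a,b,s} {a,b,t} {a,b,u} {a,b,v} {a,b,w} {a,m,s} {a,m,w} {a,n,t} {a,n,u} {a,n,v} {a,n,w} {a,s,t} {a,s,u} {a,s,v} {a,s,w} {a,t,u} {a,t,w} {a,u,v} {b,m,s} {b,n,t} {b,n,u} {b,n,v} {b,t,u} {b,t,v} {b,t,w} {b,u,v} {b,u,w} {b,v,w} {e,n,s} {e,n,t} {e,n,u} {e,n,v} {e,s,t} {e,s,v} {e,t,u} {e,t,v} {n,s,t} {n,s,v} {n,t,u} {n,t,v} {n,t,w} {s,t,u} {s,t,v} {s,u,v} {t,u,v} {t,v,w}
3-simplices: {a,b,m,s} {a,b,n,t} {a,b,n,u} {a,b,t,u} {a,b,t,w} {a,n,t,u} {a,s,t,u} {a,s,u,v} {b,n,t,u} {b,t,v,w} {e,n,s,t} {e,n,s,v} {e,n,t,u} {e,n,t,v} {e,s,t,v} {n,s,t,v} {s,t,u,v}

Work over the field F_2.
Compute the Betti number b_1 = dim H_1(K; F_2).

n_0=10 n_1=40 n_2=48 n_3=17  [Z2]
∂1: piv[ab,ae,am,an,as,at,au,av,aw] rk=9  ker:bm,bn,bs,bt,bu,bv,bw,en,es,et,eu,ev,ew,mn,ms,mw,ns,nt,nu,nv,nw,st,su,sv,sw,tu,tv,tw,uv,uw,vw
∂2: piv[abm,abn,abs,abt,abu,abv,abw,ams,amw,ant,anu,anv,anw,ast,asu,asv,asw,atu,atw,auv,btv,buw,bvw,ens,ent,enu,env,est] rk=28  ker:bms,bnt,bnu,bnv,btu,btw,buv,esv,etu,etv,nst,nsv,ntu,ntv,ntw,stu,stv,suv,tuv,tvw
∂3: piv[abms,abnt,abnu,abtu,abtw,antu,astu,asuv,btvw,enst,ensv,entu,entv,estv,stuv] rk=15  ker:bntu,nstv
b_1=(40−9)−28=3

b_1=3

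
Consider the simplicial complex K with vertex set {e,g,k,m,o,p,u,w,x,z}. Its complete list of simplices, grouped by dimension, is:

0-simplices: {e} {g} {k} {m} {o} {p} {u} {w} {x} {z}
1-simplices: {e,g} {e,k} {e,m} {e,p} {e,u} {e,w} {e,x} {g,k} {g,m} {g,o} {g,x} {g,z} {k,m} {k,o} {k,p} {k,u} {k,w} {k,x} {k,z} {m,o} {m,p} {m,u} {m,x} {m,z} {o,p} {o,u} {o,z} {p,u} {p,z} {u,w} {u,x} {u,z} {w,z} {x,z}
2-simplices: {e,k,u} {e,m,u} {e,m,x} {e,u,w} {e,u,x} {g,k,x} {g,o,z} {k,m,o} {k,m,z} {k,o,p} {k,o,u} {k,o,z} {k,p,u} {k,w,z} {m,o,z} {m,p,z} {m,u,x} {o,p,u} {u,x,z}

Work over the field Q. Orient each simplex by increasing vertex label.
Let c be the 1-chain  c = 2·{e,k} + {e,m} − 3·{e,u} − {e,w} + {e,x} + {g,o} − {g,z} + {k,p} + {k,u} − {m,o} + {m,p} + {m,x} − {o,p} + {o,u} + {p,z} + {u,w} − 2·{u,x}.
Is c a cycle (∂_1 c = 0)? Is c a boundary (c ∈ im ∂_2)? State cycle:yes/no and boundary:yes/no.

n_0=10 n_1=34 n_2=19  [Q]
∂1: piv[eg,ek,em,ep,eu,ew,ex,go,gz] rk=9  ker:gk,gm,gx,km,ko,kp,ku,kw,kx,kz,mo,mp,mu,mx,mz,op,ou,oz,pu,pz,uw,ux,uz,wz,xz
∂2: piv[eku,emu,emx,euw,eux,gkx,goz,kmo,kmz,kop,kou,koz,kpu,kwz,mpz,uxz] rk=16  ker:moz,mux,opu
∂1c = 0
c vs im∂2: reduces to 0 ⇒ boundary

cycle:yes boundary:yes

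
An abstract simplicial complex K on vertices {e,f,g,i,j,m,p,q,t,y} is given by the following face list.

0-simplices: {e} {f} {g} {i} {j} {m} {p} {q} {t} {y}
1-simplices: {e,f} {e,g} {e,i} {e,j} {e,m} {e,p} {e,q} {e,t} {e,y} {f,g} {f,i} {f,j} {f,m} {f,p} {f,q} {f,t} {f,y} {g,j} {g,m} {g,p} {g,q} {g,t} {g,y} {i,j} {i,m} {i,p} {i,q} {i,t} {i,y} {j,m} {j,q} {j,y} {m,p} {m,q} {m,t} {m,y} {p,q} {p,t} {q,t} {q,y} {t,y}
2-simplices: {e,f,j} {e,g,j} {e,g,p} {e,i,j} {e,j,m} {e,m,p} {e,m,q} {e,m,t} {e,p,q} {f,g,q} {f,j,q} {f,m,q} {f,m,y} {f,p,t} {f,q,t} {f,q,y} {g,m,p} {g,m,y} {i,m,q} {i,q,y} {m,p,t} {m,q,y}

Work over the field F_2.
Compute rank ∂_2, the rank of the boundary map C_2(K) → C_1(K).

rank∂_2=21

n_0=10 n_1=41 n_2=22  [Z2]
∂1: piv[ef,eg,ei,ej,em,ep,eq,et,ey] rk=9  ker:fg,fi,fj,fm,fp,fq,ft,fy,gj,gm,gp,gq,gt,gy,ij,im,ip,iq,it,iy,jm,jq,jy,mp,mq,mt,my,pq,pt,qt,qy,ty
∂2: piv[efj,egj,egp,eij,ejm,emp,emq,emt,epq,fgq,fjq,fmq,fmy,fpt,fqt,fqy,gmp,gmy,imq,iqy,mpt] rk=21  ker:mqy
rk∂_2=21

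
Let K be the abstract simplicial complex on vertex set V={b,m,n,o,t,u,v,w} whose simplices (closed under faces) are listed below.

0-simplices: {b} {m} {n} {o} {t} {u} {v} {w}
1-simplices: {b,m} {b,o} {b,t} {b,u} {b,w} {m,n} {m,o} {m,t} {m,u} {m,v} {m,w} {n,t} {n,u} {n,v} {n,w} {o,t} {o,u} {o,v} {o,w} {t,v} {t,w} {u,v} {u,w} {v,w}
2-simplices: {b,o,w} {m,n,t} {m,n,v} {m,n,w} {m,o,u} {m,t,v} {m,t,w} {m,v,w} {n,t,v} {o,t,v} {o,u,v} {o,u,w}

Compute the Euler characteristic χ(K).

χ(K)=-4

n_0=8 n_1=24 n_2=12
χ=+8−24+12=-4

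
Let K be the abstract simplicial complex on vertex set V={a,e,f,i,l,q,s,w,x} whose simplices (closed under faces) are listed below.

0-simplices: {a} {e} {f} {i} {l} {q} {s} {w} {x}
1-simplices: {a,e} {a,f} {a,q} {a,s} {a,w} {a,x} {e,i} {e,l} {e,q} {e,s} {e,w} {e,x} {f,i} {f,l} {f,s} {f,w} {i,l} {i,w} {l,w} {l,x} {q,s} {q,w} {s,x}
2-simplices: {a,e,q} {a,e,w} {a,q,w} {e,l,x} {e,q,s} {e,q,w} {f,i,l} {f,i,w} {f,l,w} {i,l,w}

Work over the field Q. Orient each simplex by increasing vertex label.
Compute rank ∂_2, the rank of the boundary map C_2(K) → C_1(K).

rank∂_2=8

n_0=9 n_1=23 n_2=10  [Q]
∂1: piv[ae,af,aq,as,aw,ax,ei,el] rk=8  ker:eq,es,ew,ex,fi,fl,fs,fw,il,iw,lw,lx,qs,qw,sx
∂2: piv[aeq,aew,aqw,elx,eqs,fil,fiw,flw] rk=8  ker:eqw,ilw
rk∂_2=8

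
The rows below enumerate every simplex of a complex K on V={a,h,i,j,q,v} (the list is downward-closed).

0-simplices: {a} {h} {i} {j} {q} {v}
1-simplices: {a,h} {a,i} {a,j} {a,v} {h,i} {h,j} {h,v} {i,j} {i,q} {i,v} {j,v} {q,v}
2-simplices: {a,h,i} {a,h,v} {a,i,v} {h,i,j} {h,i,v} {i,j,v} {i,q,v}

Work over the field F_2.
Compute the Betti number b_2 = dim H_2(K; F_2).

b_2=1

n_0=6 n_1=12 n_2=7  [Z2]
∂1: piv[ah,ai,aj,av,iq] rk=5  ker:hi,hj,hv,ij,iv,jv,qv
∂2: piv[ahi,ahv,aiv,hij,ijv,iqv] rk=6  ker:hiv
b_2=(7−6)−0=1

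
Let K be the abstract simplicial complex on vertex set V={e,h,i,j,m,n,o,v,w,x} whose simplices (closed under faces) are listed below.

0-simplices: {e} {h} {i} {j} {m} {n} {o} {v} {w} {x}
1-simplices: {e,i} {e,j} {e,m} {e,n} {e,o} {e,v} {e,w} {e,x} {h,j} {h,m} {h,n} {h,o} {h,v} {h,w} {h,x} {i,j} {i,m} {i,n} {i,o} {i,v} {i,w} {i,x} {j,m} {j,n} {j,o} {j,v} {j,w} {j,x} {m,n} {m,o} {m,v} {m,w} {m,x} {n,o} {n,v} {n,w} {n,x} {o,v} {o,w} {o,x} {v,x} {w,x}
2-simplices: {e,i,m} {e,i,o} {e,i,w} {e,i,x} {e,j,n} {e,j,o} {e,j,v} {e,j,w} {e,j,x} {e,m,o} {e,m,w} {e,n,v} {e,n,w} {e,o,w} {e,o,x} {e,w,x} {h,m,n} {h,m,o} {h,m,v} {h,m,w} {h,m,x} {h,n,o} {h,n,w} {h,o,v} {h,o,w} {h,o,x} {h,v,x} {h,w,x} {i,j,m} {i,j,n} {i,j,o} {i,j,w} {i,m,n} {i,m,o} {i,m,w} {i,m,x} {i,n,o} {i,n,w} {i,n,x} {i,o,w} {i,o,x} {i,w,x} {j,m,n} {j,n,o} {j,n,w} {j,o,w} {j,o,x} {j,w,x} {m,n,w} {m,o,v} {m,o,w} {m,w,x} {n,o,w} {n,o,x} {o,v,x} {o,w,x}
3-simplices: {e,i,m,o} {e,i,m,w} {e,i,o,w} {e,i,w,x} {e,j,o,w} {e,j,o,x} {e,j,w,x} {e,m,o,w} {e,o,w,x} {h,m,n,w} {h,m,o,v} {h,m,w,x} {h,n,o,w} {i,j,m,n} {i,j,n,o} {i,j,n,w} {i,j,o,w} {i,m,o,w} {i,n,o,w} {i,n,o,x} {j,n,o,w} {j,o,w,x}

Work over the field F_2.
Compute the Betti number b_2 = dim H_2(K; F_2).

n_0=10 n_1=42 n_2=56 n_3=22  [Z2]
∂1: piv[ei,ej,em,en,eo,ev,ew,ex,hj] rk=9  ker:hm,hn,ho,hv,hw,hx,ij,im,in,io,iv,iw,ix,jm,jn,jo,jv,jw,jx,mn,mo,mv,mw,mx,no,nv,nw,nx,ov,ow,ox,vx,wx
∂2: piv[eim,eio,eiw,eix,ejn,ejo,ejv,ejw,ejx,emo,emw,env,enw,eow,eox,ewx,hmn,hmo,hmv,hmw,hmx,hno,hnw,hov,hox,hvx,ijm,ijn,ijo,inx] rk=30  ker:how,hwx,ijw,imn,imo,imw,imx,ino,inw,iow,iox,iwx,jmn,jno,jnw,jow,jox,jwx,mnw,mov,mow,mwx,now,nox,ovx,owx
∂3: piv[eimo,eimw,eiow,eiwx,ejow,ejox,ejwx,emow,eowx,hmnw,hmov,hmwx,hnow,ijmn,ijno,ijnw,ijow,inow,inox] rk=19  ker:imow,jnow,jowx
b_2=(56−30)−19=7

b_2=7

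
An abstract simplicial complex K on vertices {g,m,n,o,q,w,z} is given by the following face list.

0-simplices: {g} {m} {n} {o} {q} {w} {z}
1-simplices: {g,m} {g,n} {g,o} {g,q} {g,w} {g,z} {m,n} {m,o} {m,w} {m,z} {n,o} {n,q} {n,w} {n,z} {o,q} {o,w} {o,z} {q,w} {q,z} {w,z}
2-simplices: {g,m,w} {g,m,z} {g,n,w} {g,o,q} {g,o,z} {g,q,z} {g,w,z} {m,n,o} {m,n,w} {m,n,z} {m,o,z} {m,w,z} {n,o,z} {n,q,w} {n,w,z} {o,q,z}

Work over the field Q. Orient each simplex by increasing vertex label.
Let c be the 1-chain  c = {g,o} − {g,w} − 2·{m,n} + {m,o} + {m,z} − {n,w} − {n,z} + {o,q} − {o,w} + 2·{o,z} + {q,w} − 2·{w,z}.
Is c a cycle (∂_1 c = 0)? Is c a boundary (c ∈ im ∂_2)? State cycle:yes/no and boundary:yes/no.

cycle:yes boundary:no

n_0=7 n_1=20 n_2=16  [Q]
∂1: piv[gm,gn,go,gq,gw,gz] rk=6  ker:mn,mo,mw,mz,no,nq,nw,nz,oq,ow,oz,qw,qz,wz
∂2: piv[gmw,gmz,gnw,goq,goz,gqz,gwz,mno,mnw,mnz,moz,nqw] rk=12  ker:mwz,noz,nwz,oqz
∂1c = 0
c vs im∂2: residual ≠ 0 ⇒ not boundary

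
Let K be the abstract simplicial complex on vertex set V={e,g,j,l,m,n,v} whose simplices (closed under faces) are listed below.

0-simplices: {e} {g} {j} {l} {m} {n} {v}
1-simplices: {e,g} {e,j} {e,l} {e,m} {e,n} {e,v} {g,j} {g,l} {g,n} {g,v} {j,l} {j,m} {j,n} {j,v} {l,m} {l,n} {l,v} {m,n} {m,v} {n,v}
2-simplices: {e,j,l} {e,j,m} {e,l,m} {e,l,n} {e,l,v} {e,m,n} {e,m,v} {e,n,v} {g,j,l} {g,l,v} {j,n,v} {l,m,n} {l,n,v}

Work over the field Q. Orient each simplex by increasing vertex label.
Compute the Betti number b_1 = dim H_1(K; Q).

n_0=7 n_1=20 n_2=13  [Q]
∂1: piv[eg,ej,el,em,en,ev] rk=6  ker:gj,gl,gn,gv,jl,jm,jn,jv,lm,ln,lv,mn,mv,nv
∂2: piv[ejl,ejm,elm,eln,elv,emn,emv,env,gjl,glv,jnv] rk=11  ker:lmn,lnv
b_1=(20−6)−11=3

b_1=3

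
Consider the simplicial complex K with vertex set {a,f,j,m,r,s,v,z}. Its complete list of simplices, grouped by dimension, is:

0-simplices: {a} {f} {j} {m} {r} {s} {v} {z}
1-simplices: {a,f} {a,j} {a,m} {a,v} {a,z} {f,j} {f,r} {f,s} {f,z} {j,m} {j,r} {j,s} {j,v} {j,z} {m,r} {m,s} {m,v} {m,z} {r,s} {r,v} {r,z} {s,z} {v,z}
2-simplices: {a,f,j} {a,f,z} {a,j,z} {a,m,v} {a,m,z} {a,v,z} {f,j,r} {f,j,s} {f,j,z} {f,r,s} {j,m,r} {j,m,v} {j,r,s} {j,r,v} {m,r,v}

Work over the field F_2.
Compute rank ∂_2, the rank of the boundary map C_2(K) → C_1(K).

n_0=8 n_1=23 n_2=15  [Z2]
∂1: piv[af,aj,am,av,az,fr,fs] rk=7  ker:fj,fz,jm,jr,js,jv,jz,mr,ms,mv,mz,rs,rv,rz,sz,vz
∂2: piv[afj,afz,ajz,amv,amz,avz,fjr,fjs,frs,jmr,jmv,jrv] rk=12  ker:fjz,jrs,mrv
rk∂_2=12

rank∂_2=12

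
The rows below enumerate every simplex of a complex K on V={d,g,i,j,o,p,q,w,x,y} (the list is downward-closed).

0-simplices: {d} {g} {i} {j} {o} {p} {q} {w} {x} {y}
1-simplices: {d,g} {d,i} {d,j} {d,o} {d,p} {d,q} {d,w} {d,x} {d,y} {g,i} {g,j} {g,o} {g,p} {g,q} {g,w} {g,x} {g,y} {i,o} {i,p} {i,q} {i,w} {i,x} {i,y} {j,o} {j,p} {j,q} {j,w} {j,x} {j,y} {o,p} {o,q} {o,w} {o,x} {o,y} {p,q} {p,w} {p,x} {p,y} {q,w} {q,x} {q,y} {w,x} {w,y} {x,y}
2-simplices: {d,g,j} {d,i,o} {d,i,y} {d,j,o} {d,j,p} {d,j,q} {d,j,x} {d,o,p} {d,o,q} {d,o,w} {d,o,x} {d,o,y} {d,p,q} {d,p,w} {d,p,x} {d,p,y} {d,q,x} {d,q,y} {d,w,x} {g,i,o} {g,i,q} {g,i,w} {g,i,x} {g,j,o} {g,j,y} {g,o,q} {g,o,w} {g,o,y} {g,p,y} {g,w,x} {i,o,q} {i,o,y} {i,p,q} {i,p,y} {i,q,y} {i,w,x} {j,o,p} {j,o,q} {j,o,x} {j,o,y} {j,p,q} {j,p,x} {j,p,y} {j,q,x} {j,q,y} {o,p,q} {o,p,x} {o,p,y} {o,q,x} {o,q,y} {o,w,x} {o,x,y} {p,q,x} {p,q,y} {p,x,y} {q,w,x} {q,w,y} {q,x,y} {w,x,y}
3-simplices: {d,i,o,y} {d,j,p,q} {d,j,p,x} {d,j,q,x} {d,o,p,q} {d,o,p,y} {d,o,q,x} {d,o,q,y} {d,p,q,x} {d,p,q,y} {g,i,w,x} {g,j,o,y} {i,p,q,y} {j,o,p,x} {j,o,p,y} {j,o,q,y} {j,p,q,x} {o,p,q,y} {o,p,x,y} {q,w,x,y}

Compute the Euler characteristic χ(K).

χ(K)=5

n_0=10 n_1=44 n_2=59 n_3=20
χ=+10−44+59−20=5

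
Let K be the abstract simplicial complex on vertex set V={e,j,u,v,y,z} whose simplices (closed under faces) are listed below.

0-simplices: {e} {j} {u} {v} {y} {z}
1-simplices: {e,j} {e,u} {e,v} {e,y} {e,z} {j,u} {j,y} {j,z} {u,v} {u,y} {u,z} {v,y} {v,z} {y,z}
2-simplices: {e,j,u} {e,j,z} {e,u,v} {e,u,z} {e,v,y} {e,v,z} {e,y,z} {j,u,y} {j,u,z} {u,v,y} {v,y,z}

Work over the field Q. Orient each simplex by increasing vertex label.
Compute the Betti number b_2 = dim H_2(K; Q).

n_0=6 n_1=14 n_2=11  [Q]
∂1: piv[ej,eu,ev,ey,ez] rk=5  ker:ju,jy,jz,uv,uy,uz,vy,vz,yz
∂2: piv[eju,ejz,euv,euz,evy,evz,eyz,juy,uvy] rk=9  ker:juz,vyz
b_2=(11−9)−0=2

b_2=2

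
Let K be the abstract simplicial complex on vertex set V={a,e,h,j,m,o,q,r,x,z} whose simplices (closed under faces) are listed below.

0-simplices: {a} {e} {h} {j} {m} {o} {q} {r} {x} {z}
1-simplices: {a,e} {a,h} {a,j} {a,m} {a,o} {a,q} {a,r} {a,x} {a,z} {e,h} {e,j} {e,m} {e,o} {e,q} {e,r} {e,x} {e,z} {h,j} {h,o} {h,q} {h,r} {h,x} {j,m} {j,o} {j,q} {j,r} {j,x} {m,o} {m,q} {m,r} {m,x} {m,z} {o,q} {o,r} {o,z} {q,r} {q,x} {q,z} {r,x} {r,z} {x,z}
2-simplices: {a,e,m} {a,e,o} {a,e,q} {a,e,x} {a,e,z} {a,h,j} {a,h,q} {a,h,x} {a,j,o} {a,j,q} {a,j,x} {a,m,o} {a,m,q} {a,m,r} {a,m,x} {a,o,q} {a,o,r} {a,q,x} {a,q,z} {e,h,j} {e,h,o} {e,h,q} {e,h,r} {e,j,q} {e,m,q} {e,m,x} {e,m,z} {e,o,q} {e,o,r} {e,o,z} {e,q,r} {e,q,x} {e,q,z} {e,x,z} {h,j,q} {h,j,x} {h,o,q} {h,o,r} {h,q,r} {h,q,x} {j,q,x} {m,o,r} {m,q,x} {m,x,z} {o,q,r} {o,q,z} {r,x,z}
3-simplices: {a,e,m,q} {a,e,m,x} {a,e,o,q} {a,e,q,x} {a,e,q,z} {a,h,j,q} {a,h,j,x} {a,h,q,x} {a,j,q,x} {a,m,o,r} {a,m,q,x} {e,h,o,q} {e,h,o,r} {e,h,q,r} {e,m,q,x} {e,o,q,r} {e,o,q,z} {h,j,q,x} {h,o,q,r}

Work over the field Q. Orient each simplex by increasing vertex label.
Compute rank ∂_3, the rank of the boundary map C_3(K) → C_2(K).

rank∂_3=16

n_0=10 n_1=41 n_2=47 n_3=19  [Q]
∂1: piv[ae,ah,aj,am,ao,aq,ar,ax,az] rk=9  ker:eh,ej,em,eo,eq,er,ex,ez,hj,ho,hq,hr,hx,jm,jo,jq,jr,jx,mo,mq,mr,mx,mz,oq,or,oz,qr,qx,qz,rx,rz,xz
∂2: piv[aem,aeo,aeq,aex,aez,ahj,ahq,ahx,ajo,ajq,ajx,amo,amq,amr,amx,aoq,aor,aqx,aqz,ehj,eho,ehq,ehr,emz,eor,eoz,eqr,exz,rxz] rk=29  ker:ejq,emq,emx,eoq,eqx,eqz,hjq,hjx,hoq,hor,hqr,hqx,jqx,mor,mqx,mxz,oqr,oqz
∂3: piv[aemq,aemx,aeoq,aeqx,aeqz,ahjq,ahjx,ahqx,ajqx,amor,amqx,ehoq,ehor,ehqr,eoqr,eoqz] rk=16  ker:emqx,hjqx,hoqr
rk∂_3=16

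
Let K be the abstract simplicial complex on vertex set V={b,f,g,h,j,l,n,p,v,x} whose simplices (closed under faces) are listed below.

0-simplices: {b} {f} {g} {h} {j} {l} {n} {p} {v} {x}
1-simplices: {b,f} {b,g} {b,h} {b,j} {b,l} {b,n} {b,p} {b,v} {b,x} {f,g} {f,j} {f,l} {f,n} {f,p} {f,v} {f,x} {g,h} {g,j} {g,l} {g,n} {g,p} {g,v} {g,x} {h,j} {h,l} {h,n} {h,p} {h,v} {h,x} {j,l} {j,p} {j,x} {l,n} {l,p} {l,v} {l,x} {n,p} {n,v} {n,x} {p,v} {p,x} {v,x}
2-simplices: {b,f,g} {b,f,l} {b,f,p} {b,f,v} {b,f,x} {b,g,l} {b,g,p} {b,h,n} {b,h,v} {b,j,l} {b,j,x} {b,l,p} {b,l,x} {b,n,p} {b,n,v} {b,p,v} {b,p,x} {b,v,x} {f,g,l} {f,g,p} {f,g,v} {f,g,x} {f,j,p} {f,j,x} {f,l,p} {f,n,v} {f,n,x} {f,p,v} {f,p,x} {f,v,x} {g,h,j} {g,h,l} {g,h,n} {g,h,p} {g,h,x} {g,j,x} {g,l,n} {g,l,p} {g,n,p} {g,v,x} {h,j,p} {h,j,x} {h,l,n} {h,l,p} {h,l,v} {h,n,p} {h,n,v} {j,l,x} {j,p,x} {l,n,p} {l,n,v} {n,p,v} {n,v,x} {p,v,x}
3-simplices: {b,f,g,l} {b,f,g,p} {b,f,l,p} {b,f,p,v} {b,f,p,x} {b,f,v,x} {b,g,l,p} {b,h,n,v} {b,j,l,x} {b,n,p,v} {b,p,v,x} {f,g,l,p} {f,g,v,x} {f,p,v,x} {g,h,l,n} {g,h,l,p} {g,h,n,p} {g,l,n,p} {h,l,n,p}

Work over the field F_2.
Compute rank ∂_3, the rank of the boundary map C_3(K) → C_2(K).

rank∂_3=16

n_0=10 n_1=42 n_2=54 n_3=19  [Z2]
∂1: piv[bf,bg,bh,bj,bl,bn,bp,bv,bx] rk=9  ker:fg,fj,fl,fn,fp,fv,fx,gh,gj,gl,gn,gp,gv,gx,hj,hl,hn,hp,hv,hx,jl,jp,jx,ln,lp,lv,lx,np,nv,nx,pv,px,vx
∂2: piv[bfg,bfl,bfp,bfv,bfx,bgl,bgp,bhn,bhv,bjl,bjx,blp,blx,bnp,bnv,bpv,bpx,bvx,fgv,fgx,fjp,fjx,fnv,fnx,ghj,ghl,ghn,ghp,ghx,gjx,gln,gnp,hlv] rk=33  ker:fgl,fgp,flp,fpv,fpx,fvx,glp,gvx,hjp,hjx,hln,hlp,hnp,hnv,jlx,jpx,lnp,lnv,npv,nvx,pvx
∂3: piv[bfgl,bfgp,bflp,bfpv,bfpx,bfvx,bglp,bhnv,bjlx,bnpv,bpvx,fgvx,ghln,ghlp,ghnp,glnp] rk=16  ker:fglp,fpvx,hlnp
rk∂_3=16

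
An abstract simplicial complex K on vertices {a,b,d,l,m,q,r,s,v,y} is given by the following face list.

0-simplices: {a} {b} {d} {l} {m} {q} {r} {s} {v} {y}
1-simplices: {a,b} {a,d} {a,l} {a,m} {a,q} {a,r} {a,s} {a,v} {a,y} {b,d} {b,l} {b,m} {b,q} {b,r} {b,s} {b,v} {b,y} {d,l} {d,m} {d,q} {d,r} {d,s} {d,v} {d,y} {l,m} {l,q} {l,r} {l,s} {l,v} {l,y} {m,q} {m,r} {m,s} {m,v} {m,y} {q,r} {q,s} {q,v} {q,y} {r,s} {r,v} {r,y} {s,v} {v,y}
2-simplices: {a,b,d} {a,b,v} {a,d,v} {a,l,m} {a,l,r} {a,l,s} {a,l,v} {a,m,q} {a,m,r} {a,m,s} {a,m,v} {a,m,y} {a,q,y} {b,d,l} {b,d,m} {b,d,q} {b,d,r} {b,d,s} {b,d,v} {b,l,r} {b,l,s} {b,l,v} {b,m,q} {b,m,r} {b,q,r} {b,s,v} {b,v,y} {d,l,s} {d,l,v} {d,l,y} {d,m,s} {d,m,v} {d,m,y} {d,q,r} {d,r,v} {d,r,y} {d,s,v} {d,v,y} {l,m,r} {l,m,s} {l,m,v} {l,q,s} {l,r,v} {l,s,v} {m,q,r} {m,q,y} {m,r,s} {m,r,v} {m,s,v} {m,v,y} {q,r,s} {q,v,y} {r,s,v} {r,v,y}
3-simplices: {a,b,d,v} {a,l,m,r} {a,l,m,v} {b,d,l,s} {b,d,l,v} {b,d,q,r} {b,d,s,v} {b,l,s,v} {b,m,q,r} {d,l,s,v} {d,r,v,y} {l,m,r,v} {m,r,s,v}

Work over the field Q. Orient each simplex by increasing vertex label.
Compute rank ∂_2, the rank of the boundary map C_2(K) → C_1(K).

rank∂_2=35

n_0=10 n_1=44 n_2=54 n_3=13  [Q]
∂1: piv[ab,ad,al,am,aq,ar,as,av,ay] rk=9  ker:bd,bl,bm,bq,br,bs,bv,by,dl,dm,dq,dr,ds,dv,dy,lm,lq,lr,ls,lv,ly,mq,mr,ms,mv,my,qr,qs,qv,qy,rs,rv,ry,sv,vy
∂2: piv[abd,abv,adv,alm,alr,als,alv,amq,amr,ams,amv,amy,aqy,bdl,bdm,bdq,bdr,bds,blr,bls,blv,bmq,bmr,bqr,bsv,bvy,dly,dmy,drv,dry,dvy,lqs,mrs,qrs,qvy] rk=35  ker:bdv,dls,dlv,dms,dmv,dqr,dsv,lmr,lms,lmv,lrv,lsv,mqr,mqy,mrv,msv,mvy,rsv,rvy
∂3: piv[abdv,almr,almv,bdls,bdlv,bdqr,bdsv,blsv,bmqr,drvy,lmrv,mrsv] rk=12  ker:dlsv
rk∂_2=35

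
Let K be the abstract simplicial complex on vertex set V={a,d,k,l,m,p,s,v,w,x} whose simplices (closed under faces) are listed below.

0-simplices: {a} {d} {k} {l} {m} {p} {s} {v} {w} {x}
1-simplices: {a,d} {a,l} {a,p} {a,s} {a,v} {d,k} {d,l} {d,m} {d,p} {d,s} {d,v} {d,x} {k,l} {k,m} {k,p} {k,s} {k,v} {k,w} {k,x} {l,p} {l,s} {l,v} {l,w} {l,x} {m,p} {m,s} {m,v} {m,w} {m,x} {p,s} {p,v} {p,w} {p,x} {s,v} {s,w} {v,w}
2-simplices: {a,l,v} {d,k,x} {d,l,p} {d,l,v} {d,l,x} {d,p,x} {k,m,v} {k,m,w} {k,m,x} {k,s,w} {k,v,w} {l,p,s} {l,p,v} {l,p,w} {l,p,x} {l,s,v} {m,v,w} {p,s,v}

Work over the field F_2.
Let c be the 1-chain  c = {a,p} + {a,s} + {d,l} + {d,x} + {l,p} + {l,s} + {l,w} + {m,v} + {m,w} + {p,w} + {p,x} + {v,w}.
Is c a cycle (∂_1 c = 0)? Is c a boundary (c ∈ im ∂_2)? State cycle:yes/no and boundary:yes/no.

cycle:yes boundary:no

n_0=10 n_1=36 n_2=18  [Z2]
∂1: piv[ad,al,ap,as,av,dk,dm,dx,kw] rk=9  ker:dl,dp,ds,dv,kl,km,kp,ks,kv,kx,lp,ls,lv,lw,lx,mp,ms,mv,mw,mx,ps,pv,pw,px,sv,sw,vw
∂2: piv[alv,dkx,dlp,dlv,dlx,dpx,kmv,kmw,kmx,ksw,kvw,lps,lpv,lpw,lsv] rk=15  ker:lpx,mvw,psv
∂1c = 0
c vs im∂2: residual ≠ 0 ⇒ not boundary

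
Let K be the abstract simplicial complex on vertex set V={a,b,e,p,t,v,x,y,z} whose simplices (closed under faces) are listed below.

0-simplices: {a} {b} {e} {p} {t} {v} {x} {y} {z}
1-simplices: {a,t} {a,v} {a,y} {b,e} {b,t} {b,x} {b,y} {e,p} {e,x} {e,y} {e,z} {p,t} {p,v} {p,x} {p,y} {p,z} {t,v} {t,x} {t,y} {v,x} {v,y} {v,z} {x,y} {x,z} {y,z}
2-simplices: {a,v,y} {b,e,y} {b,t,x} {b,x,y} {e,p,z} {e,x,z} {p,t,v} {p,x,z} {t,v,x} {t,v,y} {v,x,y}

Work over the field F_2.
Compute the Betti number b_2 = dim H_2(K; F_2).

b_2=0

n_0=9 n_1=25 n_2=11  [Z2]
∂1: piv[at,av,ay,be,bt,bx,ep,ez] rk=8  ker:by,ex,ey,pt,pv,px,py,pz,tv,tx,ty,vx,vy,vz,xy,xz,yz
∂2: piv[avy,bey,btx,bxy,epz,exz,ptv,pxz,tvx,tvy,vxy] rk=11
b_2=(11−11)−0=0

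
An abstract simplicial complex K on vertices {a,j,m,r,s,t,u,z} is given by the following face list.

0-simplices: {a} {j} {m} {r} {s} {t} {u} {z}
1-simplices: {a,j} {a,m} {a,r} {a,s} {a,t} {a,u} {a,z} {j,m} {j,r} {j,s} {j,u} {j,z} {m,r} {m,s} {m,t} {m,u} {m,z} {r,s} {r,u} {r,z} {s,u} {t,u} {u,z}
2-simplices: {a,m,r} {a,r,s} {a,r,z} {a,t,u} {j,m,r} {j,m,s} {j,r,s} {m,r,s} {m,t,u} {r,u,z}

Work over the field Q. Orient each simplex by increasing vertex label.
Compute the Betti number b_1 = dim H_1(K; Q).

n_0=8 n_1=23 n_2=10  [Q]
∂1: piv[aj,am,ar,as,at,au,az] rk=7  ker:jm,jr,js,ju,jz,mr,ms,mt,mu,mz,rs,ru,rz,su,tu,uz
∂2: piv[amr,ars,arz,atu,jmr,jms,jrs,mtu,ruz] rk=9  ker:mrs
b_1=(23−7)−9=7

b_1=7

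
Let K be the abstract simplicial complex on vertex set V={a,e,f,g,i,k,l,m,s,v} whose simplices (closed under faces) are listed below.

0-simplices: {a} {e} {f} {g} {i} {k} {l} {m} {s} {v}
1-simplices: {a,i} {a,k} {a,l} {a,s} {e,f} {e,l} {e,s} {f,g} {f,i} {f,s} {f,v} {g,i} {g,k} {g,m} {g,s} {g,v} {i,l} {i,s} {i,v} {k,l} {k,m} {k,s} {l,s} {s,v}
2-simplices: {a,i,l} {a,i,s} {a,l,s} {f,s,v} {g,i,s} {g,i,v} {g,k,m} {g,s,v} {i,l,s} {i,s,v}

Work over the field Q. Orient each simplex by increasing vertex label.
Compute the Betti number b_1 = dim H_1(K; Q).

b_1=7

n_0=10 n_1=24 n_2=10  [Q]
∂1: piv[ai,ak,al,as,ef,el,fg,fv,gm] rk=9  ker:es,fi,fs,gi,gk,gs,gv,il,is,iv,kl,km,ks,ls,sv
∂2: piv[ail,ais,als,fsv,gis,giv,gkm,gsv] rk=8  ker:ils,isv
b_1=(24−9)−8=7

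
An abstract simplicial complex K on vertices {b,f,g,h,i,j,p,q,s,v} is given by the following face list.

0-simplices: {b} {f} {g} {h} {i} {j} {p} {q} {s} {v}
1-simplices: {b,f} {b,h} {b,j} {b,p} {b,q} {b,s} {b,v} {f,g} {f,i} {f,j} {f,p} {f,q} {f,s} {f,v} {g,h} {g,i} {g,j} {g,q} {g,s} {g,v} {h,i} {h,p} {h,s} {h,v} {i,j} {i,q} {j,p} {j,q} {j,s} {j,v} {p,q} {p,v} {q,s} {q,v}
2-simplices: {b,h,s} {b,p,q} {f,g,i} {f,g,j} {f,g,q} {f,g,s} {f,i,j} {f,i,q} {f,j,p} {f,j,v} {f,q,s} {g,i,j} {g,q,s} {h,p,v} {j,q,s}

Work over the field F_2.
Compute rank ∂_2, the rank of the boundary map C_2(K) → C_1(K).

rank∂_2=13

n_0=10 n_1=34 n_2=15  [Z2]
∂1: piv[bf,bh,bj,bp,bq,bs,bv,fg,fi] rk=9  ker:fj,fp,fq,fs,fv,gh,gi,gj,gq,gs,gv,hi,hp,hs,hv,ij,iq,jp,jq,js,jv,pq,pv,qs,qv
∂2: piv[bhs,bpq,fgi,fgj,fgq,fgs,fij,fiq,fjp,fjv,fqs,hpv,jqs] rk=13  ker:gij,gqs
rk∂_2=13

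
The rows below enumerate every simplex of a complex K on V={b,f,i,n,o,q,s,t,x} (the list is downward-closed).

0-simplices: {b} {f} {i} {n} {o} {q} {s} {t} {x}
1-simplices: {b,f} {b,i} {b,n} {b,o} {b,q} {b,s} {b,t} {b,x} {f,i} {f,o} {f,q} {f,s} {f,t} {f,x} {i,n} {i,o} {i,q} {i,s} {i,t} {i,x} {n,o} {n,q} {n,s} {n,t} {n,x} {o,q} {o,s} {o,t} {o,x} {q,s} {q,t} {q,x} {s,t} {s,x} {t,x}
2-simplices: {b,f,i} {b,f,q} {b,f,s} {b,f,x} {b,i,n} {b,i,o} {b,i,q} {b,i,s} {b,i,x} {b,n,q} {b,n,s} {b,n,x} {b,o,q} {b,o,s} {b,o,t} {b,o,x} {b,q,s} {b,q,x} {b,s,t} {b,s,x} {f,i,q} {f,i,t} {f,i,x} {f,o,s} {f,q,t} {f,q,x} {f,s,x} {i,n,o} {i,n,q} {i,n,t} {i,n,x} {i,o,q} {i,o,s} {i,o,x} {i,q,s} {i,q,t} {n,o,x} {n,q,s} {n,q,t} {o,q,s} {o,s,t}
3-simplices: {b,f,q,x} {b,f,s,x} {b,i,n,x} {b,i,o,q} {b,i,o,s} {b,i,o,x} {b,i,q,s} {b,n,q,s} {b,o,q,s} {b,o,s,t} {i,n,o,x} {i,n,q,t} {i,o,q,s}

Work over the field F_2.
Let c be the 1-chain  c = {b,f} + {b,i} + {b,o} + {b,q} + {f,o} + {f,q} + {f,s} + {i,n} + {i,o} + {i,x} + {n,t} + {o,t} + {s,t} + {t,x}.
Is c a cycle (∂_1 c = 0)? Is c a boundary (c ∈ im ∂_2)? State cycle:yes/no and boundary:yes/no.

cycle:yes boundary:no

n_0=9 n_1=35 n_2=41 n_3=13  [Z2]
∂1: piv[bf,bi,bn,bo,bq,bs,bt,bx] rk=8  ker:fi,fo,fq,fs,ft,fx,in,io,iq,is,it,ix,no,nq,ns,nt,nx,oq,os,ot,ox,qs,qt,qx,st,sx,tx
∂2: piv[bfi,bfq,bfs,bfx,bin,bio,biq,bis,bix,bnq,bns,bnx,boq,bos,bot,box,bqs,bqx,bst,bsx,fit,fos,fqt,ino,int] rk=25  ker:fiq,fix,fqx,fsx,inq,inx,ioq,ios,iox,iqs,iqt,nox,nqs,nqt,oqs,ost
∂3: piv[bfqx,bfsx,binx,bioq,bios,biox,biqs,bnqs,boqs,bost,inox,inqt] rk=12  ker:ioqs
∂1c = 0
c vs im∂2: residual ≠ 0 ⇒ not boundary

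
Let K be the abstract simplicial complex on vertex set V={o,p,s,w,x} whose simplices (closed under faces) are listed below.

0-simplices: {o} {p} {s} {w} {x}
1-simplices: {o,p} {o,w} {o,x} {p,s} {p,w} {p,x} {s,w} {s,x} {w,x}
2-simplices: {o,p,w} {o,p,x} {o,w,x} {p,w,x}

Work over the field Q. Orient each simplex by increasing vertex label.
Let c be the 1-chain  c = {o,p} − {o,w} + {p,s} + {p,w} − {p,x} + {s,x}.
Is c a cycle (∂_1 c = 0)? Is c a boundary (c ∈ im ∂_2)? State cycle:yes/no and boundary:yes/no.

n_0=5 n_1=9 n_2=4  [Q]
∂1: piv[op,ow,ox,ps] rk=4  ker:pw,px,sw,sx,wx
∂2: piv[opw,opx,owx] rk=3  ker:pwx
∂1c = 0
c vs im∂2: residual ≠ 0 ⇒ not boundary

cycle:yes boundary:no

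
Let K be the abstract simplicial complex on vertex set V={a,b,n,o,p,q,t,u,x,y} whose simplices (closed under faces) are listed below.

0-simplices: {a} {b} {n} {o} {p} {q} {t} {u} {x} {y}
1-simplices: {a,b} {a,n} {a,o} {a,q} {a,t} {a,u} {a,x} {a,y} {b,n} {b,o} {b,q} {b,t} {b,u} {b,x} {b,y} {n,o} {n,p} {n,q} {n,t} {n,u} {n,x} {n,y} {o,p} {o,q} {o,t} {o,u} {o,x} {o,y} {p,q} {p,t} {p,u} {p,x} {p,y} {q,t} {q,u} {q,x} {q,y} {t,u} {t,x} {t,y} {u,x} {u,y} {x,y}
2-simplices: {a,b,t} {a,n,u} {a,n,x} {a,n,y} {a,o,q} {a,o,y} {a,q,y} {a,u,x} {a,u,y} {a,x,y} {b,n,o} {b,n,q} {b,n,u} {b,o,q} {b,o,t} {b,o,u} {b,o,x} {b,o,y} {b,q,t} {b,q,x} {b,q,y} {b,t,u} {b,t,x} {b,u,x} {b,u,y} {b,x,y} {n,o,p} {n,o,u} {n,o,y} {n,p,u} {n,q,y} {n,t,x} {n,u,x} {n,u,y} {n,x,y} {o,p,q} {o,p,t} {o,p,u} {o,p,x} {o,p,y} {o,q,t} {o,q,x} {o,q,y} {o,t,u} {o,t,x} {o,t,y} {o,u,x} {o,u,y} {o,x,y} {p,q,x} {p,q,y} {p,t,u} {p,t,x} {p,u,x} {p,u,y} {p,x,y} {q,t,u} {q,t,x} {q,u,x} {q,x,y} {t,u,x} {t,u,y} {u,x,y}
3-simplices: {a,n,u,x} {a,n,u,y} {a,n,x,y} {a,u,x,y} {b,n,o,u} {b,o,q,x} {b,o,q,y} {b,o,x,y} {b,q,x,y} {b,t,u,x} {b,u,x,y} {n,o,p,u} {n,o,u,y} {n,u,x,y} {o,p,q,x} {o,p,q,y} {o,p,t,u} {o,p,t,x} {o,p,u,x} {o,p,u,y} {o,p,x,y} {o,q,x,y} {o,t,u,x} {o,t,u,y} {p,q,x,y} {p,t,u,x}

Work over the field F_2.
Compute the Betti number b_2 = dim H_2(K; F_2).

n_0=10 n_1=43 n_2=63 n_3=26  [Z2]
∂1: piv[ab,an,ao,aq,at,au,ax,ay,np] rk=9  ker:bn,bo,bq,bt,bu,bx,by,no,nq,nt,nu,nx,ny,op,oq,ot,ou,ox,oy,pq,pt,pu,px,py,qt,qu,qx,qy,tu,tx,ty,ux,uy,xy
∂2: piv[abt,anu,anx,any,aoq,aoy,aqy,aux,auy,axy,bno,bnq,bnu,boq,bot,bou,box,boy,bqt,bqx,btu,btx,bux,buy,nop,npu,ntx,opq,opt,opx,opy,oty,qtu] rk=33  ker:bqy,bxy,nou,noy,nqy,nux,nuy,nxy,opu,oqt,oqx,oqy,otu,otx,oux,ouy,oxy,pqx,pqy,ptu,ptx,pux,puy,pxy,qtx,qux,qxy,tux,tuy,uxy
∂3: piv[anux,anuy,anxy,auxy,bnou,boqx,boqy,boxy,bqxy,btux,buxy,nopu,nouy,opqx,opqy,optu,optx,opux,opuy,opxy,otux,otuy] rk=22  ker:nuxy,oqxy,pqxy,ptux
b_2=(63−33)−22=8

b_2=8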